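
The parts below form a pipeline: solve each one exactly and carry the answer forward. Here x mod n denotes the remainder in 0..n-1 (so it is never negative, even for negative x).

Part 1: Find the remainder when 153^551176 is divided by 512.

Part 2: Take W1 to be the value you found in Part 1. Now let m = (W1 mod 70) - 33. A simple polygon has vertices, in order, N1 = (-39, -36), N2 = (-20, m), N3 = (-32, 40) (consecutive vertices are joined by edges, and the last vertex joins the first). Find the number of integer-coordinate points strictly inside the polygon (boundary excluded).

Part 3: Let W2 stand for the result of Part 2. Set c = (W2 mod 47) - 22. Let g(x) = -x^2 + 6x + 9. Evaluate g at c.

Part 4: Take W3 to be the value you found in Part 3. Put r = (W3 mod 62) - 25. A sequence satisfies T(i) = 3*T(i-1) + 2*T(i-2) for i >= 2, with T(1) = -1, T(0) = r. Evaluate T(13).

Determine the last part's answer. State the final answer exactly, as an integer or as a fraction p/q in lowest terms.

Part 1: squarings mod 512: 153^1=153, 153^2=369, 153^4=481, 153^8=449, 153^16=385, 153^32=257, 153^64=1, 153^128=1, 153^256=1, 153^512=1, 153^1024=1, 153^2048=1, 153^4096=1, 153^8192=1, 153^16384=1, 153^32768=1, 153^65536=1, 153^131072=1, 153^262144=1, 153^524288=1; 153^551176 = 153^8 * 153^256 * 153^2048 * 153^8192 * 153^16384 * 153^524288 = 449 (mod 512); answer 449
Part 2: W1 = 449; m = -4; cross terms: (-39*-4 - -20*-36)=-564, (-20*40 - -32*-4)=-928, (-32*-36 - -39*40)=2712; twice the area = |1220| = 1220; area = 610; boundary points = 1 + 4 + 1 = 6; strictly interior points = area - boundary/2 + 1 = 608; answer 608
Part 3: W2 = 608; c = 22; -1*(22)^2 + 6*(22)^1 + 9 = (-484) + (132) + (9) = -343; answer -343
Part 4: W3 = -343; r = 4; T(2) = 3*(-1) + 2*(4) = 5; iterating: T(2)=5, T(3)=13, T(4)=49, T(5)=173, T(6)=617, T(7)=2197, T(8)=7825, T(9)=27869, T(10)=99257, T(11)=353509, T(12)=1259041, T(13)=4484141; answer 4484141

4484141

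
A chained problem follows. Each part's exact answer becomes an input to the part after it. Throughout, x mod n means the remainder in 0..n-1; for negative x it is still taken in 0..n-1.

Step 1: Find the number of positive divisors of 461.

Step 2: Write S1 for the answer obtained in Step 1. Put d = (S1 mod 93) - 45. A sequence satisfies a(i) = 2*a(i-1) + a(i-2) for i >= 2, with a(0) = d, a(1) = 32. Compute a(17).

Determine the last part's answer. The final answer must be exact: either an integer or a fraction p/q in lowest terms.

16128272

Step 1: 461 is prime, so its only divisors are 1 and 461; count = 2; answer 2
Step 2: S1 = 2; d = -43; a(2) = 2*(32) + 1*(-43) = 21; iterating: a(2)=21, a(3)=74, a(4)=169, a(5)=412, a(6)=993, a(7)=2398, a(8)=5789, a(9)=13976, a(10)=33741, a(11)=81458, a(12)=196657, a(13)=474772, a(14)=1146201, a(15)=2767174, a(16)=6680549, a(17)=16128272; answer 16128272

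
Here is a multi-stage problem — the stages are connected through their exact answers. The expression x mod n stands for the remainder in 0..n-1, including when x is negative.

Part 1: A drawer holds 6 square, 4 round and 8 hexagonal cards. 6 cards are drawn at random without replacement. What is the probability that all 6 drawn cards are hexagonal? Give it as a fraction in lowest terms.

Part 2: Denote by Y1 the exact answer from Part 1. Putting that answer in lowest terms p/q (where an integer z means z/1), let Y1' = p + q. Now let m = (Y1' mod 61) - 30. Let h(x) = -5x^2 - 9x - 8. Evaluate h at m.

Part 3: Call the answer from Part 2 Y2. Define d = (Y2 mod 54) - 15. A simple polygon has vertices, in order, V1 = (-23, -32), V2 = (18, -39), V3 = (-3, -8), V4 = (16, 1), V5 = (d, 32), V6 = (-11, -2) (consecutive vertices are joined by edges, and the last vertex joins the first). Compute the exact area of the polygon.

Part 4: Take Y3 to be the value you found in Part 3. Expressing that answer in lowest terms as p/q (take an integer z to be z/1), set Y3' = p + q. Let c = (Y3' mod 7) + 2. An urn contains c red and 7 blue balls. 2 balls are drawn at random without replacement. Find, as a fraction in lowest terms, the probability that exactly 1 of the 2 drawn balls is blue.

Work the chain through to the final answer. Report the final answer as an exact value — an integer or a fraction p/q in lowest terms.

Part 1: total draws C(18,6) = 18564; favorable C(8,6) = 28; P = 1/663; answer 1/663
Part 2: Y1 = 1/663; threaded value p + q = 664; m = 24; -5*(24)^2 - 9*(24)^1 - 8 = (-2880) + (-216) + (-8) = -3104; answer -3104
Part 3: Y2 = -3104; d = 13; cross terms: (-23*-39 - 18*-32)=1473, (18*-8 - -3*-39)=-261, (-3*1 - 16*-8)=125, (16*32 - 13*1)=499, (13*-2 - -11*32)=326, (-11*-32 - -23*-2)=306; twice the area = |2468| = 2468; area = 1234; answer 1234
Part 4: Y3 = 1234; threaded value p + q = 1235; c = 5; total draws C(12,2) = 66; favorable C(7,1)*C(5,1) = 35; P = 35/66; answer 35/66

35/66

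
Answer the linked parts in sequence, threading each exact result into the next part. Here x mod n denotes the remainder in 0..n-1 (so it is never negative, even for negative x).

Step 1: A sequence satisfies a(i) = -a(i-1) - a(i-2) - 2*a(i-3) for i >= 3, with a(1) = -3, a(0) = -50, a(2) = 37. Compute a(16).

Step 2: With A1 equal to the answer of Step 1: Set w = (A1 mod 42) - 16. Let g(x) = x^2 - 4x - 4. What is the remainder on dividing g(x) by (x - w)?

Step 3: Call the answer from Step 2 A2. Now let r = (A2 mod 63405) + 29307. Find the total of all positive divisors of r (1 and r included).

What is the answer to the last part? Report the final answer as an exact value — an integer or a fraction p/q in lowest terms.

Step 1: a(3) = -1*(37) - 1*(-3) - 2*(-50) = 66; iterating: a(3)=66, a(4)=-97, a(5)=-43, a(6)=8, a(7)=229, a(8)=-151, a(9)=-94, a(10)=-213, a(11)=609, a(12)=-208, a(13)=25, a(14)=-1035, a(15)=1426, a(16)=-441; answer -441
Step 2: A1 = -441; w = 5; remainder = value at the root: 1*(5)^2 - 4*(5)^1 - 4 = (25) + (-20) + (-4) = 1; answer 1
Step 3: A2 = 1; r = 29308; 29308 = 2^2 * 17 * 431; sigma = (1 + 2 + 4) * (1 + 17) * (1 + 431) = 7 * 18 * 432 = 54432; answer 54432

54432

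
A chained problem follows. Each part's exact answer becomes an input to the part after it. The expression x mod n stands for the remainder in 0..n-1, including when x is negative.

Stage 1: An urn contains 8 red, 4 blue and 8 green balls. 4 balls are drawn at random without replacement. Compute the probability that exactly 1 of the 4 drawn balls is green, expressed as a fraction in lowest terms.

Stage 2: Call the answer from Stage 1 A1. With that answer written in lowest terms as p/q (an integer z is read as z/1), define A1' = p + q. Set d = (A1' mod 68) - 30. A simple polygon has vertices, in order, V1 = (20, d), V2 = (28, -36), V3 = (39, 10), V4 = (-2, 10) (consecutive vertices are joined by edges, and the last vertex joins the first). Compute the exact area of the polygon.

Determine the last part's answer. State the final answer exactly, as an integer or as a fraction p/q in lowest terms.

Stage 1: total draws C(20,4) = 4845; favorable C(8,1)*C(12,3) = 1760; P = 352/969; answer 352/969
Stage 2: A1 = 352/969; threaded value p + q = 1321; d = -1; cross terms: (20*-36 - 28*-1)=-692, (28*10 - 39*-36)=1684, (39*10 - -2*10)=410, (-2*-1 - 20*10)=-198; twice the area = |1204| = 1204; area = 602; answer 602

602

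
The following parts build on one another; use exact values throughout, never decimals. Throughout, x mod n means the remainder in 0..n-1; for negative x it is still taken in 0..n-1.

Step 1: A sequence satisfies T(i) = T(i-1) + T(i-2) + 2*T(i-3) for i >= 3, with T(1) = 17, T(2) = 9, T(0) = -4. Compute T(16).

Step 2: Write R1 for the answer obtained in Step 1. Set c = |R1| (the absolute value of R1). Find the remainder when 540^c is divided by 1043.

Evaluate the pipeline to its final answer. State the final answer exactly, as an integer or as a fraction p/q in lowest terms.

288

Step 1: T(3) = 1*(9) + 1*(17) + 2*(-4) = 18; iterating: T(3)=18, T(4)=61, T(5)=97, T(6)=194, T(7)=413, T(8)=801, T(9)=1602, T(10)=3229, T(11)=6433, T(12)=12866, T(13)=25757, T(14)=51489, T(15)=102978, T(16)=205981; answer 205981
Step 2: R1 = 205981; c = 205981; squarings mod 1043: 540^1=540, 540^2=603, 540^4=645, 540^8=911, 540^16=736, 540^32=379, 540^64=750, 540^128=323, 540^256=29, 540^512=841, 540^1024=127, 540^2048=484, 540^4096=624, 540^8192=337, 540^16384=925, 540^32768=365, 540^65536=764, 540^131072=659; 540^205981 = 540^1 * 540^4 * 540^8 * 540^16 * 540^128 * 540^1024 * 540^8192 * 540^65536 * 540^131072 = 288 (mod 1043); answer 288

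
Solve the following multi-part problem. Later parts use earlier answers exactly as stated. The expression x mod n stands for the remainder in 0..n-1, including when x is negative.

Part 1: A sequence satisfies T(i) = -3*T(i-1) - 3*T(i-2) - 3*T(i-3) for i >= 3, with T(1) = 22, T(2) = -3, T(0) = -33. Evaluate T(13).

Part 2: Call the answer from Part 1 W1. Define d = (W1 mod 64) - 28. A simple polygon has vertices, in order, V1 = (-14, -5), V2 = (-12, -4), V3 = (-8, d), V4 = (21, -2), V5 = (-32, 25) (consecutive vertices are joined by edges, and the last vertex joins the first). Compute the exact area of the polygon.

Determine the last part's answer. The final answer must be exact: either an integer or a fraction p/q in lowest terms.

Part 1: T(3) = -3*(-3) - 3*(22) - 3*(-33) = 42; iterating: T(3)=42, T(4)=-183, T(5)=432, T(6)=-873, T(7)=1872, T(8)=-4293, T(9)=9882, T(10)=-22383, T(11)=50382, T(12)=-113643, T(13)=256932; answer 256932
Part 2: W1 = 256932; d = 8; cross terms: (-14*-4 - -12*-5)=-4, (-12*8 - -8*-4)=-128, (-8*-2 - 21*8)=-152, (21*25 - -32*-2)=461, (-32*-5 - -14*25)=510; twice the area = |687| = 687; area = 687/2; answer 687/2

687/2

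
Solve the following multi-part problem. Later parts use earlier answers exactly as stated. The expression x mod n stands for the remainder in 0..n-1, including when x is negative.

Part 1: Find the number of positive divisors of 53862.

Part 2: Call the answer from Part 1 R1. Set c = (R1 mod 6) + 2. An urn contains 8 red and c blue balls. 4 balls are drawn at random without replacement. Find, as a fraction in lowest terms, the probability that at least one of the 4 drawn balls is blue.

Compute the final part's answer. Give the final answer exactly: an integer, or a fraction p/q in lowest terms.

133/143

Part 1: 53862 = 2 * 3 * 47 * 191; number of divisors = (1+1) * (1+1) * (1+1) * (1+1) = 16; answer 16
Part 2: R1 = 16; c = 6; total draws C(14,4) = 1001; complement C(8,4) = 70; favorable 1001 - 70 = 931; P = 133/143; answer 133/143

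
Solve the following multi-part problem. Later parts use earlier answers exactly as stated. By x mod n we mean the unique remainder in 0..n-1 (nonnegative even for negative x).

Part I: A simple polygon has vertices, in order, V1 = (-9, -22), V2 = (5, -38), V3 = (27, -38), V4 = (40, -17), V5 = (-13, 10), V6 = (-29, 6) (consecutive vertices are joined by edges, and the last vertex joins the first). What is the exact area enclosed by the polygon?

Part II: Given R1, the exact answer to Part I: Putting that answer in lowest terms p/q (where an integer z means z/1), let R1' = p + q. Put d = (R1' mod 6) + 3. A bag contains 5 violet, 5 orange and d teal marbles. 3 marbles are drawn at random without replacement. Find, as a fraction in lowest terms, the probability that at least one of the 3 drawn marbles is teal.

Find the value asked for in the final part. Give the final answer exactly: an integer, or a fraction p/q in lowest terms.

Part I: cross terms: (-9*-38 - 5*-22)=452, (5*-38 - 27*-38)=836, (27*-17 - 40*-38)=1061, (40*10 - -13*-17)=179, (-13*6 - -29*10)=212, (-29*-22 - -9*6)=692; twice the area = |3432| = 3432; area = 1716; answer 1716
Part II: R1 = 1716; threaded value p + q = 1717; d = 4; total draws C(14,3) = 364; complement C(10,3) = 120; favorable 364 - 120 = 244; P = 61/91; answer 61/91

61/91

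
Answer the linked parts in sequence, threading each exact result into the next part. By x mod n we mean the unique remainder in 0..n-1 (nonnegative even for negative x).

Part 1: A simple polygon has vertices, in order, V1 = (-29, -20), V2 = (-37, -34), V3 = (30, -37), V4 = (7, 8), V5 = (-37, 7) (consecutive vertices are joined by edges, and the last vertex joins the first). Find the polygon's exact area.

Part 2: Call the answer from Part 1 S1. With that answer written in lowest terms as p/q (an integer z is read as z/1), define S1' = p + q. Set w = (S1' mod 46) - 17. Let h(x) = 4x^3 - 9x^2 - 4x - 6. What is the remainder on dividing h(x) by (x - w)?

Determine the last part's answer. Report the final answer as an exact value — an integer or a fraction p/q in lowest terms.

Part 1: cross terms: (-29*-34 - -37*-20)=246, (-37*-37 - 30*-34)=2389, (30*8 - 7*-37)=499, (7*7 - -37*8)=345, (-37*-20 - -29*7)=943; twice the area = |4422| = 4422; area = 2211; answer 2211
Part 2: S1 = 2211; threaded value p + q = 2212; w = -13; remainder = value at the root: 4*(-13)^3 - 9*(-13)^2 - 4*(-13)^1 - 6 = (-8788) + (-1521) + (52) + (-6) = -10263; answer -10263

-10263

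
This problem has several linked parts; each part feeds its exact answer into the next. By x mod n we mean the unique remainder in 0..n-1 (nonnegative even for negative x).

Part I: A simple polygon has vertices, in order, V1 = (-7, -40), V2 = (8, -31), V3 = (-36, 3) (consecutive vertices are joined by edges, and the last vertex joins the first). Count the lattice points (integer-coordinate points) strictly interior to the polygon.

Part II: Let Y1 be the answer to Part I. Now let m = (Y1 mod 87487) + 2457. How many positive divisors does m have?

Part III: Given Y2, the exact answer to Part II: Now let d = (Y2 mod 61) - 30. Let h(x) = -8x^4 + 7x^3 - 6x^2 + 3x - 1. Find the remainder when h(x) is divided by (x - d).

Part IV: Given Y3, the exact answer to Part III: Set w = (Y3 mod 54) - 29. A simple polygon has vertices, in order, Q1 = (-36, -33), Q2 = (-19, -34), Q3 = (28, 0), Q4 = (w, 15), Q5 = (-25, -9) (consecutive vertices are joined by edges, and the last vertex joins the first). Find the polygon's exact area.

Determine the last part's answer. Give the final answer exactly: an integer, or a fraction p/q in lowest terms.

2791/2

Part I: cross terms: (-7*-31 - 8*-40)=537, (8*3 - -36*-31)=-1092, (-36*-40 - -7*3)=1461; twice the area = |906| = 906; area = 453; boundary points = 3 + 2 + 1 = 6; strictly interior points = area - boundary/2 + 1 = 451; answer 451
Part II: Y1 = 451; m = 2908; 2908 = 2^2 * 727; number of divisors = (2+1) * (1+1) = 6; answer 6
Part III: Y2 = 6; d = -24; remainder = value at the root: -8*(-24)^4 + 7*(-24)^3 - 6*(-24)^2 + 3*(-24)^1 - 1 = (-2654208) + (-96768) + (-3456) + (-72) + (-1) = -2754505; answer -2754505
Part IV: Y3 = -2754505; w = 6; cross terms: (-36*-34 - -19*-33)=597, (-19*0 - 28*-34)=952, (28*15 - 6*0)=420, (6*-9 - -25*15)=321, (-25*-33 - -36*-9)=501; twice the area = |2791| = 2791; area = 2791/2; answer 2791/2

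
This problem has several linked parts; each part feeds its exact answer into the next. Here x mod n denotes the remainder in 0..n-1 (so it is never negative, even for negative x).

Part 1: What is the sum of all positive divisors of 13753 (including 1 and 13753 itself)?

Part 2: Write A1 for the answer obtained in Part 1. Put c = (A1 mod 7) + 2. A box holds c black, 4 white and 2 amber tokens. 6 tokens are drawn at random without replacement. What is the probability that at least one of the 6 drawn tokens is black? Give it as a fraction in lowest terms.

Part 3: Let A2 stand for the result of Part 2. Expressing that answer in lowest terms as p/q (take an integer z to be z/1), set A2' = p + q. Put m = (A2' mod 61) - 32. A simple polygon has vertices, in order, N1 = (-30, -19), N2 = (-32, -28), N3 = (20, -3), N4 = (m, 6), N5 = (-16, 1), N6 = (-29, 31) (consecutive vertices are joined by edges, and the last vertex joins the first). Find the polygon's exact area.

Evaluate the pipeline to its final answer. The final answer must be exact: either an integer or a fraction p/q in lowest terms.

1049

Part 1: 13753 = 17 * 809; sigma = (1 + 17) * (1 + 809) = 18 * 810 = 14580; answer 14580
Part 2: A1 = 14580; c = 8; total draws C(14,6) = 3003; complement C(6,6) = 1; favorable 3003 - 1 = 3002; P = 3002/3003; answer 3002/3003
Part 3: A2 = 3002/3003; threaded value p + q = 6005; m = -5; cross terms: (-30*-28 - -32*-19)=232, (-32*-3 - 20*-28)=656, (20*6 - -5*-3)=105, (-5*1 - -16*6)=91, (-16*31 - -29*1)=-467, (-29*-19 - -30*31)=1481; twice the area = |2098| = 2098; area = 1049; answer 1049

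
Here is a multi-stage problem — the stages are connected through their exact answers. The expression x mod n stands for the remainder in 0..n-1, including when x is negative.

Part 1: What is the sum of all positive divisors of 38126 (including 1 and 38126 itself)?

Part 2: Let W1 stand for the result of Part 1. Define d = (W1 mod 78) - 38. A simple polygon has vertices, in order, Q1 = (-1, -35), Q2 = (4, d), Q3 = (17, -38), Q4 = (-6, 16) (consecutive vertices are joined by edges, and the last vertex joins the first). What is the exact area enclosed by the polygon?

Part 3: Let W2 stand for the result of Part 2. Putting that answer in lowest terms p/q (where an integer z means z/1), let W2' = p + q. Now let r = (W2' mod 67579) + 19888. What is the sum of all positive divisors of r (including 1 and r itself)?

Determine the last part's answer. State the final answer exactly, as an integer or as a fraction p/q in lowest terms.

Part 1: 38126 = 2 * 11 * 1733; sigma = (1 + 2) * (1 + 11) * (1 + 1733) = 3 * 12 * 1734 = 62424; answer 62424
Part 2: W1 = 62424; d = -14; cross terms: (-1*-14 - 4*-35)=154, (4*-38 - 17*-14)=86, (17*16 - -6*-38)=44, (-6*-35 - -1*16)=226; twice the area = |510| = 510; area = 255; answer 255
Part 3: W2 = 255; threaded value p + q = 256; r = 20144; 20144 = 2^4 * 1259; sigma = (1 + 2 + 4 + 8 + 16) * (1 + 1259) = 31 * 1260 = 39060; answer 39060

39060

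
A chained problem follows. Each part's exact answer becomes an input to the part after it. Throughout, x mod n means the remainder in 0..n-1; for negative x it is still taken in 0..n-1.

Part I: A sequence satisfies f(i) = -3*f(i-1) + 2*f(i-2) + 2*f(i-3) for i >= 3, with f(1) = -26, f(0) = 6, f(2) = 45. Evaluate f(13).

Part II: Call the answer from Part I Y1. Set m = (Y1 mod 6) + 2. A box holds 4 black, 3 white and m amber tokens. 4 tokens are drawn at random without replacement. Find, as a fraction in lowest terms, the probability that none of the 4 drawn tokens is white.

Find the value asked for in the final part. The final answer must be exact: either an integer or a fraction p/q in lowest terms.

Part I: f(3) = -3*(45) + 2*(-26) + 2*(6) = -175; iterating: f(3)=-175, f(4)=563, f(5)=-1949, f(6)=6623, f(7)=-22641, f(8)=77271, f(9)=-263849, f(10)=900807, f(11)=-3075577, f(12)=10500647, f(13)=-35851481; answer -35851481
Part II: Y1 = -35851481; m = 3; total draws C(10,4) = 210; favorable C(7,4) = 35; P = 1/6; answer 1/6

1/6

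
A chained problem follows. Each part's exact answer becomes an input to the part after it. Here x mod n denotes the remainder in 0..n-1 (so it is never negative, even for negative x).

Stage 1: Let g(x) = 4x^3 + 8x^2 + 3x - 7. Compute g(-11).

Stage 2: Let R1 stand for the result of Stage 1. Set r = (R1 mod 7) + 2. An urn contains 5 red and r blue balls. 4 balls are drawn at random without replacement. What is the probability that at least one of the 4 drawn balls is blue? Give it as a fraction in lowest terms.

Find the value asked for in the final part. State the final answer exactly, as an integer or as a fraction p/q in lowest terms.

Stage 1: 4*(-11)^3 + 8*(-11)^2 + 3*(-11)^1 - 7 = (-5324) + (968) + (-33) + (-7) = -4396; answer -4396
Stage 2: R1 = -4396; r = 2; total draws C(7,4) = 35; complement C(5,4) = 5; favorable 35 - 5 = 30; P = 6/7; answer 6/7

6/7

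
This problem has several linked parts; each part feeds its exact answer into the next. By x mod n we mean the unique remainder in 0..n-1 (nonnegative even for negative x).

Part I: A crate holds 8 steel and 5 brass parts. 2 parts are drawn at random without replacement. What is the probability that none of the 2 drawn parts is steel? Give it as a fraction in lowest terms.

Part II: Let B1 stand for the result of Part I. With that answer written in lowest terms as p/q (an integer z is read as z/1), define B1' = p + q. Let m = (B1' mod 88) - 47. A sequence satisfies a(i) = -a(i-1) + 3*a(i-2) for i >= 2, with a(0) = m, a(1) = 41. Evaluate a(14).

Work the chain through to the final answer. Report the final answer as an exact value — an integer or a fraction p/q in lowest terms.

-1468130

Part I: total draws C(13,2) = 78; favorable C(5,2) = 10; P = 5/39; answer 5/39
Part II: B1 = 5/39; threaded value p + q = 44; m = -3; a(2) = -1*(41) + 3*(-3) = -50; iterating: a(2)=-50, a(3)=173, a(4)=-323, a(5)=842, a(6)=-1811, a(7)=4337, a(8)=-9770, a(9)=22781, a(10)=-52091, a(11)=120434, a(12)=-276707, a(13)=638009, a(14)=-1468130; answer -1468130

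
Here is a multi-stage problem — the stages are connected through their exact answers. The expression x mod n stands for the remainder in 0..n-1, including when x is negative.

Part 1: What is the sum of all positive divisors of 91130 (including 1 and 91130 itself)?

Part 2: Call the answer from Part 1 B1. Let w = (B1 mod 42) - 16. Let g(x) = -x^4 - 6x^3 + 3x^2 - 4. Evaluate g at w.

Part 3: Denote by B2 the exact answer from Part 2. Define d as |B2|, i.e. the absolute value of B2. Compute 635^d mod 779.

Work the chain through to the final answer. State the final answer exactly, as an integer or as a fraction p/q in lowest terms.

Part 1: 91130 = 2 * 5 * 13 * 701; sigma = (1 + 2) * (1 + 5) * (1 + 13) * (1 + 701) = 3 * 6 * 14 * 702 = 176904; answer 176904
Part 2: B1 = 176904; w = -16; -1*(-16)^4 - 6*(-16)^3 + 3*(-16)^2 - 4 = (-65536) + (24576) + (768) + (-4) = -40196; answer -40196
Part 3: B2 = -40196; d = 40196; squarings mod 779: 635^1=635, 635^2=482, 635^4=182, 635^8=406, 635^16=467, 635^32=748, 635^64=182, 635^128=406, 635^256=467, 635^512=748, 635^1024=182, 635^2048=406, 635^4096=467, 635^8192=748, 635^16384=182, 635^32768=406; 635^40196 = 635^4 * 635^256 * 635^1024 * 635^2048 * 635^4096 * 635^32768 = 672 (mod 779); answer 672

672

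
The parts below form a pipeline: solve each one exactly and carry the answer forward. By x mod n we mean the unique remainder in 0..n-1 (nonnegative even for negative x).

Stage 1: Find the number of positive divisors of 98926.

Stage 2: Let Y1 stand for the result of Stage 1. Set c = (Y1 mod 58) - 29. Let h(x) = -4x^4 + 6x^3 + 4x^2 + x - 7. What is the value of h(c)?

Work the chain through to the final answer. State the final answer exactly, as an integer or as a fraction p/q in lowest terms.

-1653782

Stage 1: 98926 = 2 * 49463; number of divisors = (1+1) * (1+1) = 4; answer 4
Stage 2: Y1 = 4; c = -25; -4*(-25)^4 + 6*(-25)^3 + 4*(-25)^2 + 1*(-25)^1 - 7 = (-1562500) + (-93750) + (2500) + (-25) + (-7) = -1653782; answer -1653782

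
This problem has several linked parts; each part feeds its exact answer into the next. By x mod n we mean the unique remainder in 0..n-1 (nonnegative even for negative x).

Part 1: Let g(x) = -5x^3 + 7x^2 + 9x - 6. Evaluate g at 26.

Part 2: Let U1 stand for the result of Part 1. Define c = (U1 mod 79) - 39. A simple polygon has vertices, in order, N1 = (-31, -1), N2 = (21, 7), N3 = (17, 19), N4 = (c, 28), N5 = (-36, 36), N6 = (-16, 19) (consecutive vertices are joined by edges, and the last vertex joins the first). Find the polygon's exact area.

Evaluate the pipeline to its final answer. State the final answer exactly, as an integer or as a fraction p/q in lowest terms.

Part 1: -5*(26)^3 + 7*(26)^2 + 9*(26)^1 - 6 = (-87880) + (4732) + (234) + (-6) = -82920; answer -82920
Part 2: U1 = -82920; c = -9; cross terms: (-31*7 - 21*-1)=-196, (21*19 - 17*7)=280, (17*28 - -9*19)=647, (-9*36 - -36*28)=684, (-36*19 - -16*36)=-108, (-16*-1 - -31*19)=605; twice the area = |1912| = 1912; area = 956; answer 956

956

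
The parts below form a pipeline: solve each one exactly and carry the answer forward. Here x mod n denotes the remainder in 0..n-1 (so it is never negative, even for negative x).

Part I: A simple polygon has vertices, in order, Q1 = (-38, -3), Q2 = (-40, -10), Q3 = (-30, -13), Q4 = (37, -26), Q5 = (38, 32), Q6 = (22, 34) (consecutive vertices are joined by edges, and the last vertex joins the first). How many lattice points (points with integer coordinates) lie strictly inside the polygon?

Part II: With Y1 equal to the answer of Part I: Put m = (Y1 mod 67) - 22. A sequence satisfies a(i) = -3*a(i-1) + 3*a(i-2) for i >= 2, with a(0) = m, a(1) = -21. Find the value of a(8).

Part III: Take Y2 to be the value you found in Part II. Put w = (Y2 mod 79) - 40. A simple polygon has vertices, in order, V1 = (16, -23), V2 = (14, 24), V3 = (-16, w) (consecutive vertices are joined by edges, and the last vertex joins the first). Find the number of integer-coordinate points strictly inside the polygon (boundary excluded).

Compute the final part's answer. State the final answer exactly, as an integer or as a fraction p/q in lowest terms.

708

Part I: cross terms: (-38*-10 - -40*-3)=260, (-40*-13 - -30*-10)=220, (-30*-26 - 37*-13)=1261, (37*32 - 38*-26)=2172, (38*34 - 22*32)=588, (22*-3 - -38*34)=1226; twice the area = |5727| = 5727; area = 5727/2; boundary points = 1 + 1 + 1 + 1 + 2 + 1 = 7; strictly interior points = area - boundary/2 + 1 = 2861; answer 2861
Part II: Y1 = 2861; m = 25; a(2) = -3*(-21) + 3*(25) = 138; iterating: a(2)=138, a(3)=-477, a(4)=1845, a(5)=-6966, a(6)=26433, a(7)=-100197, a(8)=379890; answer 379890
Part III: Y2 = 379890; w = 18; cross terms: (16*24 - 14*-23)=706, (14*18 - -16*24)=636, (-16*-23 - 16*18)=80; twice the area = |1422| = 1422; area = 711; boundary points = 1 + 6 + 1 = 8; strictly interior points = area - boundary/2 + 1 = 708; answer 708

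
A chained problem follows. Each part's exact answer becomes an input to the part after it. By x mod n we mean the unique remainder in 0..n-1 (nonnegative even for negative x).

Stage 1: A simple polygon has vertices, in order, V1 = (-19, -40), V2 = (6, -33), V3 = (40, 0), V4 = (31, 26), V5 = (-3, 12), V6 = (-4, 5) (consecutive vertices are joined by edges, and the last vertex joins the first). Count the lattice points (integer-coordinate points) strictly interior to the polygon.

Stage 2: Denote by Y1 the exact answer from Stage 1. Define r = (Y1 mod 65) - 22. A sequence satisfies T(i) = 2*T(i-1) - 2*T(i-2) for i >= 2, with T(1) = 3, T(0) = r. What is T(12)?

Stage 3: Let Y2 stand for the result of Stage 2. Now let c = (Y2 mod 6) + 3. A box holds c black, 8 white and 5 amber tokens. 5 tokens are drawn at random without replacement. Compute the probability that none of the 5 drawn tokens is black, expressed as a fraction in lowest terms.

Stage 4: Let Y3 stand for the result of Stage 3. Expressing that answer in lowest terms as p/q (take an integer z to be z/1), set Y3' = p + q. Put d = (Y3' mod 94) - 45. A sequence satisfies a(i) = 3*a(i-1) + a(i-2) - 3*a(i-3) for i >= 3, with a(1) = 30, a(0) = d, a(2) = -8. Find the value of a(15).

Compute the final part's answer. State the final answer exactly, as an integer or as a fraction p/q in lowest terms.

Stage 1: cross terms: (-19*-33 - 6*-40)=867, (6*0 - 40*-33)=1320, (40*26 - 31*0)=1040, (31*12 - -3*26)=450, (-3*5 - -4*12)=33, (-4*-40 - -19*5)=255; twice the area = |3965| = 3965; area = 3965/2; boundary points = 1 + 1 + 1 + 2 + 1 + 15 = 21; strictly interior points = area - boundary/2 + 1 = 1973; answer 1973
Stage 2: Y1 = 1973; r = 1; T(2) = 2*(3) - 2*(1) = 4; iterating: T(2)=4, T(3)=2, T(4)=-4, T(5)=-12, T(6)=-16, T(7)=-8, T(8)=16, T(9)=48, T(10)=64, T(11)=32, T(12)=-64; answer -64
Stage 3: Y2 = -64; c = 5; total draws C(18,5) = 8568; favorable C(13,5) = 1287; P = 143/952; answer 143/952
Stage 4: Y3 = 143/952; threaded value p + q = 1095; d = 16; a(3) = 3*(-8) + 1*(30) - 3*(16) = -42; iterating: a(3)=-42, a(4)=-224, a(5)=-690, a(6)=-2168, a(7)=-6522, a(8)=-19664, a(9)=-59010, a(10)=-177128, a(11)=-531402, a(12)=-1594304, a(13)=-4782930, a(14)=-14348888, a(15)=-43046682; answer -43046682

-43046682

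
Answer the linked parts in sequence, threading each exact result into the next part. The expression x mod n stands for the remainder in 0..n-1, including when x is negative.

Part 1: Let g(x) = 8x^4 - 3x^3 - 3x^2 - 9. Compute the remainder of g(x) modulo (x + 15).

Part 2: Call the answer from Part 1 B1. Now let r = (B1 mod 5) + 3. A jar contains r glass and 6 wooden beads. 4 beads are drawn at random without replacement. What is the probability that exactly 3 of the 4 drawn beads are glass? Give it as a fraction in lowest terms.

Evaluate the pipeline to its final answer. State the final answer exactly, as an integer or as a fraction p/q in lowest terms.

4/35

Part 1: remainder = value at the root: 8*(-15)^4 - 3*(-15)^3 - 3*(-15)^2 - 9 = (405000) + (10125) + (-675) + (-9) = 414441; answer 414441
Part 2: B1 = 414441; r = 4; total draws C(10,4) = 210; favorable C(4,3)*C(6,1) = 24; P = 4/35; answer 4/35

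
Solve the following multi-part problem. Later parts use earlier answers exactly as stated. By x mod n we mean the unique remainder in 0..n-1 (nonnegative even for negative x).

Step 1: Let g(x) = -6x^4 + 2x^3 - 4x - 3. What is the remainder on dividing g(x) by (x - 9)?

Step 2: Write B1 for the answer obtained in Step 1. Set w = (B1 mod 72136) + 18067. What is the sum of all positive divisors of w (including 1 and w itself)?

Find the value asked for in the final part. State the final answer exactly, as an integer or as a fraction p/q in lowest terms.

108864

Step 1: remainder = value at the root: -6*(9)^4 + 2*(9)^3 - 4*(9)^1 - 3 = (-39366) + (1458) + (-36) + (-3) = -37947; answer -37947
Step 2: B1 = -37947; w = 52256; 52256 = 2^5 * 23 * 71; sigma = (1 + 2 + 4 + 8 + 16 + 32) * (1 + 23) * (1 + 71) = 63 * 24 * 72 = 108864; answer 108864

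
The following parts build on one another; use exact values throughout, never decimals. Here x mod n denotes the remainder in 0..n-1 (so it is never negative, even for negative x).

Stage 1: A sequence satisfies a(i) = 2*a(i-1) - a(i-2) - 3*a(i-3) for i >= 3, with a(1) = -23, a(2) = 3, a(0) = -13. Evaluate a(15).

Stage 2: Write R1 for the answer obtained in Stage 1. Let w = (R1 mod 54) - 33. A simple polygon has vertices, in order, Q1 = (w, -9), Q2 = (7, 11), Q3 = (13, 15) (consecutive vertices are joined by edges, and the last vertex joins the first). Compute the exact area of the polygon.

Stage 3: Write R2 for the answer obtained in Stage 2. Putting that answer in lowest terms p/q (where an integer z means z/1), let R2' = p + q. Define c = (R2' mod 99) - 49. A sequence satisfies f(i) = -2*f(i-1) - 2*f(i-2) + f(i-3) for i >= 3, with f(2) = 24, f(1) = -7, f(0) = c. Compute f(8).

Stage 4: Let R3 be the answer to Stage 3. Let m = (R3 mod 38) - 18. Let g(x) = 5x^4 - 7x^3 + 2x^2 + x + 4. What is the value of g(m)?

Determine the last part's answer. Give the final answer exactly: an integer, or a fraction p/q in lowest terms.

Stage 1: a(3) = 2*(3) - 1*(-23) - 3*(-13) = 68; iterating: a(3)=68, a(4)=202, a(5)=327, a(6)=248, a(7)=-437, a(8)=-2103, a(9)=-4513, a(10)=-5612, a(11)=-402, a(12)=18347, a(13)=53932, a(14)=90723, a(15)=72473; answer 72473
Stage 2: R1 = 72473; w = -28; cross terms: (-28*11 - 7*-9)=-245, (7*15 - 13*11)=-38, (13*-9 - -28*15)=303; twice the area = |20| = 20; area = 10; answer 10
Stage 3: R2 = 10; threaded value p + q = 11; c = -38; f(3) = -2*(24) - 2*(-7) + 1*(-38) = -72; iterating: f(3)=-72, f(4)=89, f(5)=-10, f(6)=-230, f(7)=569, f(8)=-688; answer -688
Stage 4: R3 = -688; m = 16; 5*(16)^4 - 7*(16)^3 + 2*(16)^2 + 1*(16)^1 + 4 = (327680) + (-28672) + (512) + (16) + (4) = 299540; answer 299540

299540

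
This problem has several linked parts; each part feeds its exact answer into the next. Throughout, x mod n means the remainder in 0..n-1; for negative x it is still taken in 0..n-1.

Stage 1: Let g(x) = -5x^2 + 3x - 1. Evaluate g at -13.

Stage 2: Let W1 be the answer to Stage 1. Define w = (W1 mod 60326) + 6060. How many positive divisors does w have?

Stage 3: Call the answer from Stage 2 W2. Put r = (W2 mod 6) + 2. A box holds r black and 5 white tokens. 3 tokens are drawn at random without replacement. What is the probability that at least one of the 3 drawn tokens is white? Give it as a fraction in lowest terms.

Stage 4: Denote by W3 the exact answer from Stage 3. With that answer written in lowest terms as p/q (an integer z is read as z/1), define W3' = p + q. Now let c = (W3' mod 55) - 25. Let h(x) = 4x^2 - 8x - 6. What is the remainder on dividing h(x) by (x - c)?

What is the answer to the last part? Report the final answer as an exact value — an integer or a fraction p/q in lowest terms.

Stage 1: -5*(-13)^2 + 3*(-13)^1 - 1 = (-845) + (-39) + (-1) = -885; answer -885
Stage 2: W1 = -885; w = 65501; 65501 = 17 * 3853; number of divisors = (1+1) * (1+1) = 4; answer 4
Stage 3: W2 = 4; r = 6; total draws C(11,3) = 165; complement C(6,3) = 20; favorable 165 - 20 = 145; P = 29/33; answer 29/33
Stage 4: W3 = 29/33; threaded value p + q = 62; c = -18; remainder = value at the root: 4*(-18)^2 - 8*(-18)^1 - 6 = (1296) + (144) + (-6) = 1434; answer 1434

1434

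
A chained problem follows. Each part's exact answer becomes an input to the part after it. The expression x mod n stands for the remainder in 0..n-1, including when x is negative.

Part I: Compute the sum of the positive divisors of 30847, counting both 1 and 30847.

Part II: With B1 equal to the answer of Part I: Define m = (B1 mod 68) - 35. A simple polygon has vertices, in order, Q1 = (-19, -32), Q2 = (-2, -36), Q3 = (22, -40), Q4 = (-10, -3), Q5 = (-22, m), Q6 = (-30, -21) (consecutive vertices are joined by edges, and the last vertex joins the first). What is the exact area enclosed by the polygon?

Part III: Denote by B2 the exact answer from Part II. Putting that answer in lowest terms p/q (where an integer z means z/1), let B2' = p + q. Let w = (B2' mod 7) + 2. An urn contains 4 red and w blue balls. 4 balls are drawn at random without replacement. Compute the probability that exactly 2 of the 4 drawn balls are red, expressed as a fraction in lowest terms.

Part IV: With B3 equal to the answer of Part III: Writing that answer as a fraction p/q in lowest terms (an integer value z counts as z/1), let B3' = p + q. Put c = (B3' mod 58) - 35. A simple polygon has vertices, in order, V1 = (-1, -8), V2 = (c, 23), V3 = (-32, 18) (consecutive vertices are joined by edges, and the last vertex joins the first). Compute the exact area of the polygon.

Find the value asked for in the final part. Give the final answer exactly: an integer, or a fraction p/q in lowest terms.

Part I: 30847 = 109 * 283; sigma = (1 + 109) * (1 + 283) = 110 * 284 = 31240; answer 31240
Part II: B1 = 31240; m = -7; cross terms: (-19*-36 - -2*-32)=620, (-2*-40 - 22*-36)=872, (22*-3 - -10*-40)=-466, (-10*-7 - -22*-3)=4, (-22*-21 - -30*-7)=252, (-30*-32 - -19*-21)=561; twice the area = |1843| = 1843; area = 1843/2; answer 1843/2
Part III: B2 = 1843/2; threaded value p + q = 1845; w = 6; total draws C(10,4) = 210; favorable C(4,2)*C(6,2) = 90; P = 3/7; answer 3/7
Part IV: B3 = 3/7; threaded value p + q = 10; c = -25; cross terms: (-1*23 - -25*-8)=-223, (-25*18 - -32*23)=286, (-32*-8 - -1*18)=274; twice the area = |337| = 337; area = 337/2; answer 337/2

337/2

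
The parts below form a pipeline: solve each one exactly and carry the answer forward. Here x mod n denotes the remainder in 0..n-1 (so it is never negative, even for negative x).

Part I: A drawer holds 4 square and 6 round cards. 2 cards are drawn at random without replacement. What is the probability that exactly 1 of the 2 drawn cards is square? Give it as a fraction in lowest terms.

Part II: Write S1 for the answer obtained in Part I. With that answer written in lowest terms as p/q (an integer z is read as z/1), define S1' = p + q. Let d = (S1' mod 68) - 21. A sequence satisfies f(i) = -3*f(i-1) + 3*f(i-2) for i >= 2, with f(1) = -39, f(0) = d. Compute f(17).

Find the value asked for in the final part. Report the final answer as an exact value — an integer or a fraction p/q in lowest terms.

-61179350139

Part I: total draws C(10,2) = 45; favorable C(4,1)*C(6,1) = 24; P = 8/15; answer 8/15
Part II: S1 = 8/15; threaded value p + q = 23; d = 2; f(2) = -3*(-39) + 3*(2) = 123; iterating: f(2)=123, f(3)=-486, f(4)=1827, f(5)=-6939, f(6)=26298, f(7)=-99711, f(8)=378027, f(9)=-1433214, f(10)=5433723, f(11)=-20600811, f(12)=78103602, f(13)=-296113239, f(14)=1122650523, f(15)=-4256291286, f(16)=16136825427, f(17)=-61179350139; answer -61179350139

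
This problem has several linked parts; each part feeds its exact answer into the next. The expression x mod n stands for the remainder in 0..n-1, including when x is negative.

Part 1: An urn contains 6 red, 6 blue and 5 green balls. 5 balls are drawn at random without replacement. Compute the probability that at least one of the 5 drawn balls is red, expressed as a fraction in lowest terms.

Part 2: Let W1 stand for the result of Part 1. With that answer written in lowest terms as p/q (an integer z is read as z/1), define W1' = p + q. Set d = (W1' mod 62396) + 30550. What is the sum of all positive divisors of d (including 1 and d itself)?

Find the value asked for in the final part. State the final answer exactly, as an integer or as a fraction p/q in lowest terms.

Part 1: total draws C(17,5) = 6188; complement C(11,5) = 462; favorable 6188 - 462 = 5726; P = 409/442; answer 409/442
Part 2: W1 = 409/442; threaded value p + q = 851; d = 31401; 31401 = 3^3 * 1163; sigma = (1 + 3 + 9 + 27) * (1 + 1163) = 40 * 1164 = 46560; answer 46560

46560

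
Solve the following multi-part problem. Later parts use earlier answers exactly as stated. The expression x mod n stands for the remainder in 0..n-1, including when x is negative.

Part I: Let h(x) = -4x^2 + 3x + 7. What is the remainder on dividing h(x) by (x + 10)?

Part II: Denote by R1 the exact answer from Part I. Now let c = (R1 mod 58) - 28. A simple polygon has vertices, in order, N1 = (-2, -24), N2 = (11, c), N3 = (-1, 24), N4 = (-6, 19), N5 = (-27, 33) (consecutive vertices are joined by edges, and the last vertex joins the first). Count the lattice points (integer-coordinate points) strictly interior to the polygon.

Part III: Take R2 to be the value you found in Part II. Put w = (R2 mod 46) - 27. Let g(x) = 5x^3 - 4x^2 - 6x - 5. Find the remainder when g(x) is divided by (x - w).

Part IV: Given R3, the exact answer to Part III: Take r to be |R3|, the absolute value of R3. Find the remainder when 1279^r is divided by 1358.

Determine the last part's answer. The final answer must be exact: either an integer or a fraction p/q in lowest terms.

Part I: remainder = value at the root: -4*(-10)^2 + 3*(-10)^1 + 7 = (-400) + (-30) + (7) = -423; answer -423
Part II: R1 = -423; c = 13; cross terms: (-2*13 - 11*-24)=238, (11*24 - -1*13)=277, (-1*19 - -6*24)=125, (-6*33 - -27*19)=315, (-27*-24 - -2*33)=714; twice the area = |1669| = 1669; area = 1669/2; boundary points = 1 + 1 + 5 + 7 + 1 = 15; strictly interior points = area - boundary/2 + 1 = 828; answer 828
Part III: R2 = 828; w = -27; remainder = value at the root: 5*(-27)^3 - 4*(-27)^2 - 6*(-27)^1 - 5 = (-98415) + (-2916) + (162) + (-5) = -101174; answer -101174
Part IV: R3 = -101174; r = 101174; squarings mod 1358: 1279^1=1279, 1279^2=809, 1279^4=1283, 1279^8=193, 1279^16=583, 1279^32=389, 1279^64=583, 1279^128=389, 1279^256=583, 1279^512=389, 1279^1024=583, 1279^2048=389, 1279^4096=583, 1279^8192=389, 1279^16384=583, 1279^32768=389, 1279^65536=583; 1279^101174 = 1279^2 * 1279^4 * 1279^16 * 1279^32 * 1279^256 * 1279^512 * 1279^2048 * 1279^32768 * 1279^65536 = 823 (mod 1358); answer 823

823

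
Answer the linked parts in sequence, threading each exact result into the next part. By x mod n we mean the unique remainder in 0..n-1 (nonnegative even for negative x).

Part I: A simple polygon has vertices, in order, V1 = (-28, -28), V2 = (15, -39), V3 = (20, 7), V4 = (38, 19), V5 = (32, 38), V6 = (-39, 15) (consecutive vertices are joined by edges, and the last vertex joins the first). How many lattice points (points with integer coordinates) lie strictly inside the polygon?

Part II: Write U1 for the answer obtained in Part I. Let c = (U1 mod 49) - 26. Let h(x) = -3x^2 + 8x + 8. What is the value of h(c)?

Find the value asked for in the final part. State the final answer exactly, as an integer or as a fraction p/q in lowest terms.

-3

Part I: cross terms: (-28*-39 - 15*-28)=1512, (15*7 - 20*-39)=885, (20*19 - 38*7)=114, (38*38 - 32*19)=836, (32*15 - -39*38)=1962, (-39*-28 - -28*15)=1512; twice the area = |6821| = 6821; area = 6821/2; boundary points = 1 + 1 + 6 + 1 + 1 + 1 = 11; strictly interior points = area - boundary/2 + 1 = 3406; answer 3406
Part II: U1 = 3406; c = -1; -3*(-1)^2 + 8*(-1)^1 + 8 = (-3) + (-8) + (8) = -3; answer -3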